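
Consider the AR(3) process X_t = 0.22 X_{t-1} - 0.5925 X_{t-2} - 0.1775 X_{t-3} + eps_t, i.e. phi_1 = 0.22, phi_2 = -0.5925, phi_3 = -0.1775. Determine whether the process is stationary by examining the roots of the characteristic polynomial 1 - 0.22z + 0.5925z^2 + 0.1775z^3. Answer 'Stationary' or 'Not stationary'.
\text{Stationary}

The AR(p) characteristic polynomial is P(z) = 1 - 0.22z + 0.5925z^2 + 0.1775z^3.
Stationarity requires all roots to lie outside the unit circle, i.e. |z| > 1 for every root.
Degree 3: look for a simple real root z0 first, then factor out (1 - z/z0) and solve the remaining quadratic.
Testing z0 = -4: P(-4) = 1 + (-0.22)(-4) + (0.5925)(-4)^2 + (0.1775)(-4)^3
  = 1 + (0.88) + (9.48) + (-11.36) = 0.  So z_0 = -4 is a root, |z_0| = 4.
Divide out the factor (1 + 0.25 z) = (1 - z/z0) (since 1/z0 = -0.25):
  P(z) = (1 + 0.25 z)(1 + (-0.47) z + (0.71) z^2)
  [check: z-coef -0.47 - (-0.25) = -0.22; z^2-coef 0.71 - (-0.25)(-0.47) = 0.5925; z^3-coef -(-0.25)(0.71) = 0.1775.]
Remaining roots from the quadratic factor 1 + (-0.47) z + (0.71) z^2:
  Set 1 + (-0.47) z + (0.71) z^2 = 0, i.e. a z^2 + b z + c = 0 with a = 0.71, b = -0.47, c = 1.
  Discriminant D = b^2 - 4ac = (-0.47)^2 - 4*(0.71)*1 = 0.2209 - (2.84) = -2.6191.
  D < 0, so the roots are the complex-conjugate pair z = (-b +/- i sqrt(-D)) / (2a) = 0.331 +/- 1.1397i.
  For a conjugate pair |z|^2 = z * conj(z) = (product of roots) = c/a = 1/(0.71) = 1.408451, so |z| = sqrt(1.408451) = 1.1868 for both roots.
Moduli of all roots: 4.0000, 1.1868, 1.1868.
All moduli strictly greater than 1? Yes.
Verdict: Stationary.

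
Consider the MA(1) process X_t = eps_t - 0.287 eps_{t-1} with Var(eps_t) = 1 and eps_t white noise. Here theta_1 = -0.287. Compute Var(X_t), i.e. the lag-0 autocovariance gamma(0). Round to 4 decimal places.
\gamma(0) = 1.0824

For an MA(q) process X_t = eps_t + sum_i theta_i eps_{t-i} with
Var(eps_t) = sigma^2, the variance is
  gamma(0) = sigma^2 * (1 + sum_i theta_i^2).
  sum_i theta_i^2 = (-0.287)^2 = 0.082369.
  gamma(0) = 1 * (1 + 0.082369) = 1 * 1.082369 = 1.082369, which rounds to 1.0824.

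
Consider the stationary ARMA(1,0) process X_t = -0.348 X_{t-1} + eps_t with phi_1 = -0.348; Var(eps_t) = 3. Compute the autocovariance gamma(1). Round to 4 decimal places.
\gamma(1) = -1.1879

Multiply the model equation by X_{t-k} and take expectations. With theta_0 = psi_0 = 1 and psi_j the MA(infinity) weights, this gives
  gamma(k) - sum_i phi_i gamma(k-i) = c_k,
  c_k = sigma^2 * sum_{j=k..q} theta_j psi_{j-k}   (c_k = 0 for k > q),
using gamma(-m) = gamma(m).
Pure AR (q = 0): c_0 = sigma^2 = 3, c_k = 0 for k >= 1.
Equations for k = 0 and k = 1 (AR order 1):
  gamma(0) = phi_1 gamma(1) + c_0
  gamma(1) = phi_1 gamma(0) + c_1
Substituting the second into the first: gamma(0) (1 - phi_1^2) = c_0 + phi_1 c_1, so
  gamma(0) = c_0 / (1 - phi_1^2) = 3 / (1 - (-0.348)^2) = 3 / 0.878896 = 3.413373.
  gamma(1) = phi_1 gamma(0) = (-0.348)(3.413373) = -1.187854.
Therefore gamma(1) = -1.1879 (to 4 decimal places).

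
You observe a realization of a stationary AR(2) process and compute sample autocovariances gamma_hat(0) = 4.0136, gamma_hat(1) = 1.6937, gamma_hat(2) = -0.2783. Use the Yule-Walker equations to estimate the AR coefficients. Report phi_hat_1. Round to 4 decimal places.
\hat\phi_{1} = 0.5490

The Yule-Walker equations for an AR(p) process read, in matrix form,
  Gamma_p phi = r_p,   with   (Gamma_p)_{ij} = gamma(|i - j|),
                       (r_p)_i = gamma(i),   i,j = 1..p.
Substitute the sample gammas (Toeplitz matrix and right-hand side of size 2):
  Gamma_p = [[4.0136, 1.6937], [1.6937, 4.0136]]
  r_p     = [1.6937, -0.2783]
Written out:
  4.0136 phi_1 + 1.6937 phi_2 = 1.6937
  1.6937 phi_1 + 4.0136 phi_2 = -0.2783
Solve by Cramer's rule:
  det = gamma(0)^2 - gamma(1)^2 = (4.0136)^2 - (1.6937)^2 = 16.10898496 - 2.86861969 = 13.24036527
  phi_hat_1 = [gamma(1) gamma(0) - gamma(1) gamma(2)] / det = [(1.6937)(4.0136) - (1.6937)(-0.2783)] / 13.24036527 = 7.26919103 / 13.24036527 = 0.549
  phi_hat_2 = [gamma(0) gamma(2) - gamma(1)^2] / det = [(4.0136)(-0.2783) - (1.6937)^2] / 13.24036527 = -3.98560457 / 13.24036527 = -0.301
So phi_hat = [0.5490, -0.3010].
Therefore phi_hat_1 = 0.5490.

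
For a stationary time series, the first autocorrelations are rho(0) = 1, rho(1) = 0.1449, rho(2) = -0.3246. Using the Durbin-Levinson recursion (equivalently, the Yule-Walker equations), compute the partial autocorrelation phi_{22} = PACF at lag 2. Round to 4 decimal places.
\phi_{22} = -0.3530

The PACF at lag k is phi_{kk}, the last component of the solution
to the Yule-Walker system G_k phi = r_k where
  (G_k)_{ij} = rho(|i - j|), (r_k)_i = rho(i), i,j = 1..k.
Equivalently, Durbin-Levinson gives phi_{kk} iteratively:
  phi_{11} = rho(1)
  phi_{kk} = [rho(k) - sum_{j=1..k-1} phi_{k-1,j} rho(k-j)]
            / [1 - sum_{j=1..k-1} phi_{k-1,j} rho(j)],
  phi_{k,j} = phi_{k-1,j} - phi_{kk} phi_{k-1,k-j},  j = 1..k-1.
Step k = 1:
  phi_11 = rho(1) = 0.1449.
Step k = 2:
  phi_22 = [rho(2) - phi_11 rho(1)] / [1 - phi_11 rho(1)] = [-0.3246 - (0.1449)(0.1449)] / [1 - (0.1449)(0.1449)]
         = -0.34559601 / 0.97900399 = -0.353.
Therefore phi_{22} = -0.3530.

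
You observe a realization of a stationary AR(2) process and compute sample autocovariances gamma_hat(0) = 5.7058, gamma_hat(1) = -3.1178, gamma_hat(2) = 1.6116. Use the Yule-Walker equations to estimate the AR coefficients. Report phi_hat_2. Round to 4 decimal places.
\hat\phi_{2} = -0.0230

The Yule-Walker equations for an AR(p) process read, in matrix form,
  Gamma_p phi = r_p,   with   (Gamma_p)_{ij} = gamma(|i - j|),
                       (r_p)_i = gamma(i),   i,j = 1..p.
Substitute the sample gammas (Toeplitz matrix and right-hand side of size 2):
  Gamma_p = [[5.7058, -3.1178], [-3.1178, 5.7058]]
  r_p     = [-3.1178, 1.6116]
Written out:
  5.7058 phi_1 - 3.1178 phi_2 = -3.1178
  -3.1178 phi_1 + 5.7058 phi_2 = 1.6116
Solve by Cramer's rule:
  det = gamma(0)^2 - gamma(1)^2 = (5.7058)^2 - (-3.1178)^2 = 32.55615364 - 9.72067684 = 22.8354768
  phi_hat_1 = [gamma(1) gamma(0) - gamma(1) gamma(2)] / det = [(-3.1178)(5.7058) - (-3.1178)(1.6116)] / 22.8354768 = -12.76489676 / 22.8354768 = -0.559
  phi_hat_2 = [gamma(0) gamma(2) - gamma(1)^2] / det = [(5.7058)(1.6116) - (-3.1178)^2] / 22.8354768 = -0.52520956 / 22.8354768 = -0.023
So phi_hat = [-0.5590, -0.0230].
Therefore phi_hat_2 = -0.0230.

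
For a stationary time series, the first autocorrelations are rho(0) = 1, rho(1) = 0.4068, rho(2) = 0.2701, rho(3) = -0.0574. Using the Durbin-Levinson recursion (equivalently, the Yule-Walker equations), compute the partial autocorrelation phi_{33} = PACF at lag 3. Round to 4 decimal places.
\phi_{33} = -0.2490

The PACF at lag k is phi_{kk}, the last component of the solution
to the Yule-Walker system G_k phi = r_k where
  (G_k)_{ij} = rho(|i - j|), (r_k)_i = rho(i), i,j = 1..k.
Equivalently, Durbin-Levinson gives phi_{kk} iteratively:
  phi_{11} = rho(1)
  phi_{kk} = [rho(k) - sum_{j=1..k-1} phi_{k-1,j} rho(k-j)]
            / [1 - sum_{j=1..k-1} phi_{k-1,j} rho(j)],
  phi_{k,j} = phi_{k-1,j} - phi_{kk} phi_{k-1,k-j},  j = 1..k-1.
Step k = 1:
  phi_11 = rho(1) = 0.4068.
Step k = 2:
  phi_22 = [rho(2) - phi_11 rho(1)] / [1 - phi_11 rho(1)] = [0.2701 - (0.4068)(0.4068)] / [1 - (0.4068)(0.4068)]
         = 0.10461376 / 0.83451376 = 0.125359.
  Update: phi_21 = phi_11 - phi_22 phi_11 = 0.4068 - (0.125359)(0.4068) = 0.355804.
Step k = 3:
  phi_33 = [rho(3) - phi_21 rho(2) - phi_22 rho(1)] / [1 - phi_21 rho(1) - phi_22 rho(2)]
    numerator   = -0.0574 - (0.355804)(0.2701) - (0.125359)(0.4068) = -0.20449867
    denominator = 1 - (0.355804)(0.4068) - (0.125359)(0.2701) = 0.82139949
  phi_33 = -0.20449867 / 0.82139949 = -0.249.
Therefore phi_{33} = -0.2490.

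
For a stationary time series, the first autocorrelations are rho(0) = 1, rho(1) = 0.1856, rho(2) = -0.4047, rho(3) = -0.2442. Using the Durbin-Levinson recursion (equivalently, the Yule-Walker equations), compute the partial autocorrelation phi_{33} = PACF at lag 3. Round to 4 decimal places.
\phi_{33} = -0.0660

The PACF at lag k is phi_{kk}, the last component of the solution
to the Yule-Walker system G_k phi = r_k where
  (G_k)_{ij} = rho(|i - j|), (r_k)_i = rho(i), i,j = 1..k.
Equivalently, Durbin-Levinson gives phi_{kk} iteratively:
  phi_{11} = rho(1)
  phi_{kk} = [rho(k) - sum_{j=1..k-1} phi_{k-1,j} rho(k-j)]
            / [1 - sum_{j=1..k-1} phi_{k-1,j} rho(j)],
  phi_{k,j} = phi_{k-1,j} - phi_{kk} phi_{k-1,k-j},  j = 1..k-1.
Step k = 1:
  phi_11 = rho(1) = 0.1856.
Step k = 2:
  phi_22 = [rho(2) - phi_11 rho(1)] / [1 - phi_11 rho(1)] = [-0.4047 - (0.1856)(0.1856)] / [1 - (0.1856)(0.1856)]
         = -0.43914736 / 0.96555264 = -0.454815.
  Update: phi_21 = phi_11 - phi_22 phi_11 = 0.1856 - (-0.454815)(0.1856) = 0.270014.
Step k = 3:
  phi_33 = [rho(3) - phi_21 rho(2) - phi_22 rho(1)] / [1 - phi_21 rho(1) - phi_22 rho(2)]
    numerator   = -0.2442 - (0.270014)(-0.4047) - (-0.454815)(0.1856) = -0.05051193
    denominator = 1 - (0.270014)(0.1856) - (-0.454815)(-0.4047) = 0.76582204
  phi_33 = -0.05051193 / 0.76582204 = -0.066.
Therefore phi_{33} = -0.0660.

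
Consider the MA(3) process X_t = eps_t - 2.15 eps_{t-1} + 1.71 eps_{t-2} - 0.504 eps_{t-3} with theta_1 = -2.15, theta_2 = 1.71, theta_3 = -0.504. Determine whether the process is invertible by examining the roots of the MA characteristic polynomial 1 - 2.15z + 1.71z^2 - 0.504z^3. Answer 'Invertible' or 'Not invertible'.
\text{Invertible}

The MA(q) characteristic polynomial is P(z) = 1 - 2.15z + 1.71z^2 - 0.504z^3.
Invertibility requires all roots to lie outside the unit circle, i.e. |z| > 1 for every root.
Degree 3: look for a simple real root z0 first, then factor out (1 - z/z0) and solve the remaining quadratic.
Testing z0 = 1.25: P(1.25) = 1 + (-2.15)(1.25) + (1.71)(1.25)^2 + (-0.504)(1.25)^3
  = 1 + (-2.6875) + (2.671875) + (-0.984375) = 0.  So z_0 = 1.25 is a root, |z_0| = 1.25.
Divide out the factor (1 - 0.8 z) = (1 - z/z0) (since 1/z0 = 0.8):
  P(z) = (1 - 0.8 z)(1 + (-1.35) z + (0.63) z^2)
  [check: z-coef -1.35 - (0.8) = -2.15; z^2-coef 0.63 - (0.8)(-1.35) = 1.71; z^3-coef -(0.8)(0.63) = -0.504.]
Remaining roots from the quadratic factor 1 + (-1.35) z + (0.63) z^2:
  Set 1 + (-1.35) z + (0.63) z^2 = 0, i.e. a z^2 + b z + c = 0 with a = 0.63, b = -1.35, c = 1.
  Discriminant D = b^2 - 4ac = (-1.35)^2 - 4*(0.63)*1 = 1.8225 - (2.52) = -0.6975.
  D < 0, so the roots are the complex-conjugate pair z = (-b +/- i sqrt(-D)) / (2a) = 1.0714 +/- 0.6628i.
  For a conjugate pair |z|^2 = z * conj(z) = (product of roots) = c/a = 1/(0.63) = 1.587302, so |z| = sqrt(1.587302) = 1.2599 for both roots.
Moduli of all roots: 1.2500, 1.2599, 1.2599.
All moduli strictly greater than 1? Yes.
Verdict: Invertible.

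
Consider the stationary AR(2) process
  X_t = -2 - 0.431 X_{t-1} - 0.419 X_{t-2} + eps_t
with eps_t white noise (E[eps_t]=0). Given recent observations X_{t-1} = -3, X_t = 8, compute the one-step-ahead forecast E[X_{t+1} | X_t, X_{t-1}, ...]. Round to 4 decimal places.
E[X_{t+1} \mid \mathcal F_t] = -4.1910

For an AR(p) model X_t = c + sum_i phi_i X_{t-i} + eps_t, the
one-step-ahead conditional mean is
  E[X_{t+1} | X_t, ...] = c + sum_i phi_i X_{t+1-i}.
Substitute known values:
  E[X_{t+1} | ...] = -2 + (-0.431) * (8) + (-0.419) * (-3)
                   = -4.1910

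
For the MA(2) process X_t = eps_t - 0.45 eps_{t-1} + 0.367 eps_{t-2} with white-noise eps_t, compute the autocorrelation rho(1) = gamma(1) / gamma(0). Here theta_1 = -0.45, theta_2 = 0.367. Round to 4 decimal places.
\rho(1) = -0.4600

For an MA(q) process with theta_0 = 1, the autocovariance is
  gamma(k) = sigma^2 * sum_{i=0..q-k} theta_i * theta_{i+k},
and rho(k) = gamma(k) / gamma(0). Sigma^2 cancels.
  numerator   = (1)*(-0.45) + (-0.45)*(0.367) = -0.61515.
  denominator = (1)^2 + (-0.45)^2 + (0.367)^2 = 1.337189.
  rho(1) = -0.61515 / 1.337189 = -0.4600.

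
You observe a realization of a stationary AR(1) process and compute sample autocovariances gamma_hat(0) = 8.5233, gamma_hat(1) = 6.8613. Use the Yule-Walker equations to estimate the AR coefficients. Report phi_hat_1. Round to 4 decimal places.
\hat\phi_{1} = 0.8050

The Yule-Walker equations for an AR(p) process read, in matrix form,
  Gamma_p phi = r_p,   with   (Gamma_p)_{ij} = gamma(|i - j|),
                       (r_p)_i = gamma(i),   i,j = 1..p.
Substitute the sample gammas (Toeplitz matrix and right-hand side of size 1):
  Gamma_p = [[8.5233]]
  r_p     = [6.8613]
With p = 1 this is the single equation gamma(0) phi_1 = gamma(1):
  phi_hat_1 = gamma(1) / gamma(0) = 6.8613 / 8.5233 = 0.8050.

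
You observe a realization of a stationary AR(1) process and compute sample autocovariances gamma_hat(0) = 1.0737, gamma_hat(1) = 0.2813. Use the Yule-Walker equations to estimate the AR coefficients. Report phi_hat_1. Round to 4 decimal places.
\hat\phi_{1} = 0.2620

The Yule-Walker equations for an AR(p) process read, in matrix form,
  Gamma_p phi = r_p,   with   (Gamma_p)_{ij} = gamma(|i - j|),
                       (r_p)_i = gamma(i),   i,j = 1..p.
Substitute the sample gammas (Toeplitz matrix and right-hand side of size 1):
  Gamma_p = [[1.0737]]
  r_p     = [0.2813]
With p = 1 this is the single equation gamma(0) phi_1 = gamma(1):
  phi_hat_1 = gamma(1) / gamma(0) = 0.2813 / 1.0737 = 0.2620.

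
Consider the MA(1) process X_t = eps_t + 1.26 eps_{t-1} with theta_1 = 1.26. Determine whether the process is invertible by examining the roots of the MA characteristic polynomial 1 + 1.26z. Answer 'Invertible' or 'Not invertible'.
\text{Not invertible}

The MA(q) characteristic polynomial is P(z) = 1 + 1.26z.
Invertibility requires all roots to lie outside the unit circle, i.e. |z| > 1 for every root.
This is linear in z: 1 + (1.26) z = 0  =>  z = -1/(1.26) = -0.793651,  |z| = 0.793651.
Moduli of all roots: 0.7937.
All moduli strictly greater than 1? No.
Verdict: Not invertible.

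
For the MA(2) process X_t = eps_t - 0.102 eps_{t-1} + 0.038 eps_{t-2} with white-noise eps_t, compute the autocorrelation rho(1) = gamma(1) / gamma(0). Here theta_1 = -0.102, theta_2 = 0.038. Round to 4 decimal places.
\rho(1) = -0.1046

For an MA(q) process with theta_0 = 1, the autocovariance is
  gamma(k) = sigma^2 * sum_{i=0..q-k} theta_i * theta_{i+k},
and rho(k) = gamma(k) / gamma(0). Sigma^2 cancels.
  numerator   = (1)*(-0.102) + (-0.102)*(0.038) = -0.105876.
  denominator = (1)^2 + (-0.102)^2 + (0.038)^2 = 1.011848.
  rho(1) = -0.105876 / 1.011848 = -0.1046.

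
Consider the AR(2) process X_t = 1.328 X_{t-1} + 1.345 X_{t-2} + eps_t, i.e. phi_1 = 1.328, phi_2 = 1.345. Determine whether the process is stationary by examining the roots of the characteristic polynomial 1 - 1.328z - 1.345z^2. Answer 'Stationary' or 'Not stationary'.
\text{Not stationary}

The AR(p) characteristic polynomial is P(z) = 1 - 1.328z - 1.345z^2.
Stationarity requires all roots to lie outside the unit circle, i.e. |z| > 1 for every root.
Set 1 + (-1.328) z + (-1.345) z^2 = 0, i.e. a z^2 + b z + c = 0 with a = -1.345, b = -1.328, c = 1.
Discriminant D = b^2 - 4ac = (-1.328)^2 - 4*(-1.345)*1 = 1.763584 - (-5.38) = 7.143584.
D >= 0, so the roots are real: z = (-b +/- sqrt(D)) / (2a) = (1.328 +/- 2.672748) / (-2.69).
  z_1 = (1.328 + 2.672748) / (-2.69) = -1.4873,   |z_1| = 1.4873.
  z_2 = (1.328 - 2.672748) / (-2.69) = 0.4999,   |z_2| = 0.4999.
Moduli of all roots: 1.4873, 0.4999.
All moduli strictly greater than 1? No.
Verdict: Not stationary.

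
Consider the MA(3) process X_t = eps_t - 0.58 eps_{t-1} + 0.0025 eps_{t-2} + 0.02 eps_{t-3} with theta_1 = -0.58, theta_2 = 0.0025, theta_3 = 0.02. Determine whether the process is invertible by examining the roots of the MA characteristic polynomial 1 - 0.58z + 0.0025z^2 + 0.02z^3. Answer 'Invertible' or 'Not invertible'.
\text{Invertible}

The MA(q) characteristic polynomial is P(z) = 1 - 0.58z + 0.0025z^2 + 0.02z^3.
Invertibility requires all roots to lie outside the unit circle, i.e. |z| > 1 for every root.
Degree 3: look for a simple real root z0 first, then factor out (1 - z/z0) and solve the remaining quadratic.
Testing z0 = 4: P(4) = 1 + (-0.58)(4) + (0.0025)(4)^2 + (0.02)(4)^3
  = 1 + (-2.32) + (0.04) + (1.28) = 0.  So z_0 = 4 is a root, |z_0| = 4.
Divide out the factor (1 - 0.25 z) = (1 - z/z0) (since 1/z0 = 0.25):
  P(z) = (1 - 0.25 z)(1 + (-0.33) z + (-0.08) z^2)
  [check: z-coef -0.33 - (0.25) = -0.58; z^2-coef -0.08 - (0.25)(-0.33) = 0.0025; z^3-coef -(0.25)(-0.08) = 0.02.]
Remaining roots from the quadratic factor 1 + (-0.33) z + (-0.08) z^2:
  Set 1 + (-0.33) z + (-0.08) z^2 = 0, i.e. a z^2 + b z + c = 0 with a = -0.08, b = -0.33, c = 1.
  Discriminant D = b^2 - 4ac = (-0.33)^2 - 4*(-0.08)*1 = 0.1089 - (-0.32) = 0.4289.
  D >= 0, so the roots are real: z = (-b +/- sqrt(D)) / (2a) = (0.33 +/- 0.654905) / (-0.16).
    z_1 = (0.33 + 0.654905) / (-0.16) = -6.1557,   |z_1| = 6.1557.
    z_2 = (0.33 - 0.654905) / (-0.16) = 2.0307,   |z_2| = 2.0307.
Moduli of all roots: 4.0000, 6.1557, 2.0307.
All moduli strictly greater than 1? Yes.
Verdict: Invertible.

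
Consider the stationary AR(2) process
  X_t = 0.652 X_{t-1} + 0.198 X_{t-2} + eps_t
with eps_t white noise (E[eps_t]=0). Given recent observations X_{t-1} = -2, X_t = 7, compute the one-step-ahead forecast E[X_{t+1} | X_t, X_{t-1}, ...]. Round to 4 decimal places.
E[X_{t+1} \mid \mathcal F_t] = 4.1680

For an AR(p) model X_t = c + sum_i phi_i X_{t-i} + eps_t, the
one-step-ahead conditional mean is
  E[X_{t+1} | X_t, ...] = c + sum_i phi_i X_{t+1-i}.
Substitute known values:
  E[X_{t+1} | ...] = (0.652) * (7) + (0.198) * (-2)
                   = 4.1680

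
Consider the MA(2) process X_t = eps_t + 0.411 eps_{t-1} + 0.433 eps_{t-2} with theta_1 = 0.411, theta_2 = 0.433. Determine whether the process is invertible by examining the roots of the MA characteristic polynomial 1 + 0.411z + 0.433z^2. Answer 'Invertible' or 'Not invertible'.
\text{Invertible}

The MA(q) characteristic polynomial is P(z) = 1 + 0.411z + 0.433z^2.
Invertibility requires all roots to lie outside the unit circle, i.e. |z| > 1 for every root.
Set 1 + (0.411) z + (0.433) z^2 = 0, i.e. a z^2 + b z + c = 0 with a = 0.433, b = 0.411, c = 1.
Discriminant D = b^2 - 4ac = (0.411)^2 - 4*(0.433)*1 = 0.168921 - (1.732) = -1.563079.
D < 0, so the roots are the complex-conjugate pair z = (-b +/- i sqrt(-D)) / (2a) = -0.4746 +/- 1.4437i.
For a conjugate pair |z|^2 = z * conj(z) = (product of roots) = c/a = 1/(0.433) = 2.309469, so |z| = sqrt(2.309469) = 1.5197 for both roots.
Moduli of all roots: 1.5197, 1.5197.
All moduli strictly greater than 1? Yes.
Verdict: Invertible.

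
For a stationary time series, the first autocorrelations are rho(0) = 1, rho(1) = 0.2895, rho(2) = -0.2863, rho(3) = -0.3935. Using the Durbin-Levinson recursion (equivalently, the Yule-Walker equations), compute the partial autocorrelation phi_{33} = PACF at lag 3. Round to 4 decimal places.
\phi_{33} = -0.2089

The PACF at lag k is phi_{kk}, the last component of the solution
to the Yule-Walker system G_k phi = r_k where
  (G_k)_{ij} = rho(|i - j|), (r_k)_i = rho(i), i,j = 1..k.
Equivalently, Durbin-Levinson gives phi_{kk} iteratively:
  phi_{11} = rho(1)
  phi_{kk} = [rho(k) - sum_{j=1..k-1} phi_{k-1,j} rho(k-j)]
            / [1 - sum_{j=1..k-1} phi_{k-1,j} rho(j)],
  phi_{k,j} = phi_{k-1,j} - phi_{kk} phi_{k-1,k-j},  j = 1..k-1.
Step k = 1:
  phi_11 = rho(1) = 0.2895.
Step k = 2:
  phi_22 = [rho(2) - phi_11 rho(1)] / [1 - phi_11 rho(1)] = [-0.2863 - (0.2895)(0.2895)] / [1 - (0.2895)(0.2895)]
         = -0.37011025 / 0.91618975 = -0.403967.
  Update: phi_21 = phi_11 - phi_22 phi_11 = 0.2895 - (-0.403967)(0.2895) = 0.406448.
Step k = 3:
  phi_33 = [rho(3) - phi_21 rho(2) - phi_22 rho(1)] / [1 - phi_21 rho(1) - phi_22 rho(2)]
    numerator   = -0.3935 - (0.406448)(-0.2863) - (-0.403967)(0.2895) = -0.16018543
    denominator = 1 - (0.406448)(0.2895) - (-0.403967)(-0.2863) = 0.76667749
  phi_33 = -0.16018543 / 0.76667749 = -0.2089.
Therefore phi_{33} = -0.2089.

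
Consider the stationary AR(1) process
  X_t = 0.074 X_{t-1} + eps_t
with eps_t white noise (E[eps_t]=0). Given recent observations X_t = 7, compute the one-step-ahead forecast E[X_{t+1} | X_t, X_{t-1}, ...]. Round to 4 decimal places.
E[X_{t+1} \mid \mathcal F_t] = 0.5180

For an AR(p) model X_t = c + sum_i phi_i X_{t-i} + eps_t, the
one-step-ahead conditional mean is
  E[X_{t+1} | X_t, ...] = c + sum_i phi_i X_{t+1-i}.
Substitute known values:
  E[X_{t+1} | ...] = (0.074) * (7)
                   = 0.5180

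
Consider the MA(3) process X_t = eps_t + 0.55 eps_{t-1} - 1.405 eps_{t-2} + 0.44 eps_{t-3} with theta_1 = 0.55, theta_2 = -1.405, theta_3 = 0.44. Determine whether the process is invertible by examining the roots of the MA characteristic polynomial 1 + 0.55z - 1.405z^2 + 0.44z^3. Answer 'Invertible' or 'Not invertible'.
\text{Not invertible}

The MA(q) characteristic polynomial is P(z) = 1 + 0.55z - 1.405z^2 + 0.44z^3.
Invertibility requires all roots to lie outside the unit circle, i.e. |z| > 1 for every root.
Degree 3: look for a simple real root z0 first, then factor out (1 - z/z0) and solve the remaining quadratic.
Testing z0 = 2: P(2) = 1 + (0.55)(2) + (-1.405)(2)^2 + (0.44)(2)^3
  = 1 + (1.1) + (-5.62) + (3.52) = 0.  So z_0 = 2 is a root, |z_0| = 2.
Divide out the factor (1 - 0.5 z) = (1 - z/z0) (since 1/z0 = 0.5):
  P(z) = (1 - 0.5 z)(1 + (1.05) z + (-0.88) z^2)
  [check: z-coef 1.05 - (0.5) = 0.55; z^2-coef -0.88 - (0.5)(1.05) = -1.405; z^3-coef -(0.5)(-0.88) = 0.44.]
Remaining roots from the quadratic factor 1 + (1.05) z + (-0.88) z^2:
  Set 1 + (1.05) z + (-0.88) z^2 = 0, i.e. a z^2 + b z + c = 0 with a = -0.88, b = 1.05, c = 1.
  Discriminant D = b^2 - 4ac = (1.05)^2 - 4*(-0.88)*1 = 1.1025 - (-3.52) = 4.6225.
  D >= 0, so the roots are real: z = (-b +/- sqrt(D)) / (2a) = (-1.05 +/- 2.15) / (-1.76).
    z_1 = (-1.05 + 2.15) / (-1.76) = -0.625,   |z_1| = 0.625.
    z_2 = (-1.05 - 2.15) / (-1.76) = 1.8182,   |z_2| = 1.8182.
Moduli of all roots: 2.0000, 0.6250, 1.8182.
All moduli strictly greater than 1? No.
Verdict: Not invertible.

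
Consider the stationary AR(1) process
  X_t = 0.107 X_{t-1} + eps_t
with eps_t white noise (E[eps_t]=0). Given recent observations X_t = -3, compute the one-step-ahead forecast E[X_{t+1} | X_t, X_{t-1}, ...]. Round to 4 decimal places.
E[X_{t+1} \mid \mathcal F_t] = -0.3210

For an AR(p) model X_t = c + sum_i phi_i X_{t-i} + eps_t, the
one-step-ahead conditional mean is
  E[X_{t+1} | X_t, ...] = c + sum_i phi_i X_{t+1-i}.
Substitute known values:
  E[X_{t+1} | ...] = (0.107) * (-3)
                   = -0.3210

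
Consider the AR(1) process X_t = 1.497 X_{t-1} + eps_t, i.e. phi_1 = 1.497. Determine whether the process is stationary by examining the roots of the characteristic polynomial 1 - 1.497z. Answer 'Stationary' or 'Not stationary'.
\text{Not stationary}

The AR(p) characteristic polynomial is P(z) = 1 - 1.497z.
Stationarity requires all roots to lie outside the unit circle, i.e. |z| > 1 for every root.
This is linear in z: 1 + (-1.497) z = 0  =>  z = -1/(-1.497) = 0.668003,  |z| = 0.668003.
Moduli of all roots: 0.6680.
All moduli strictly greater than 1? No.
Verdict: Not stationary.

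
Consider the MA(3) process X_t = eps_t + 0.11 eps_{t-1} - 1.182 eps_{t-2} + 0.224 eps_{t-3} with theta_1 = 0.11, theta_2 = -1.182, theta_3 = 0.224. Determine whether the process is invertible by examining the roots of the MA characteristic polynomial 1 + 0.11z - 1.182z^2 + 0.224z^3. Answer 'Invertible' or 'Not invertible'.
\text{Not invertible}

The MA(q) characteristic polynomial is P(z) = 1 + 0.11z - 1.182z^2 + 0.224z^3.
Invertibility requires all roots to lie outside the unit circle, i.e. |z| > 1 for every root.
Degree 3: look for a simple real root z0 first, then factor out (1 - z/z0) and solve the remaining quadratic.
Testing z0 = 5: P(5) = 1 + (0.11)(5) + (-1.182)(5)^2 + (0.224)(5)^3
  = 1 + (0.55) + (-29.55) + (28) = 0.  So z_0 = 5 is a root, |z_0| = 5.
Divide out the factor (1 - 0.2 z) = (1 - z/z0) (since 1/z0 = 0.2):
  P(z) = (1 - 0.2 z)(1 + (0.31) z + (-1.12) z^2)
  [check: z-coef 0.31 - (0.2) = 0.11; z^2-coef -1.12 - (0.2)(0.31) = -1.182; z^3-coef -(0.2)(-1.12) = 0.224.]
Remaining roots from the quadratic factor 1 + (0.31) z + (-1.12) z^2:
  Set 1 + (0.31) z + (-1.12) z^2 = 0, i.e. a z^2 + b z + c = 0 with a = -1.12, b = 0.31, c = 1.
  Discriminant D = b^2 - 4ac = (0.31)^2 - 4*(-1.12)*1 = 0.0961 - (-4.48) = 4.5761.
  D >= 0, so the roots are real: z = (-b +/- sqrt(D)) / (2a) = (-0.31 +/- 2.139182) / (-2.24).
    z_1 = (-0.31 + 2.139182) / (-2.24) = -0.8166,   |z_1| = 0.8166.
    z_2 = (-0.31 - 2.139182) / (-2.24) = 1.0934,   |z_2| = 1.0934.
Moduli of all roots: 5.0000, 0.8166, 1.0934.
All moduli strictly greater than 1? No.
Verdict: Not invertible.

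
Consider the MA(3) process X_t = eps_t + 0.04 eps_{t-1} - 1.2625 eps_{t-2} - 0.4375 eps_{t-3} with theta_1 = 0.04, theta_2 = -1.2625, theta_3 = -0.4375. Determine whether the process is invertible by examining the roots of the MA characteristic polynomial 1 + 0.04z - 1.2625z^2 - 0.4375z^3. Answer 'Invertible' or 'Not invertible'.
\text{Not invertible}

The MA(q) characteristic polynomial is P(z) = 1 + 0.04z - 1.2625z^2 - 0.4375z^3.
Invertibility requires all roots to lie outside the unit circle, i.e. |z| > 1 for every root.
Degree 3: look for a simple real root z0 first, then factor out (1 - z/z0) and solve the remaining quadratic.
Testing z0 = 0.8: P(0.8) = 1 + (0.04)(0.8) + (-1.2625)(0.8)^2 + (-0.4375)(0.8)^3
  = 1 + (0.032) + (-0.808) + (-0.224) = 0.  So z_0 = 0.8 is a root, |z_0| = 0.8.
Divide out the factor (1 - 1.25 z) = (1 - z/z0) (since 1/z0 = 1.25):
  P(z) = (1 - 1.25 z)(1 + (1.29) z + (0.35) z^2)
  [check: z-coef 1.29 - (1.25) = 0.04; z^2-coef 0.35 - (1.25)(1.29) = -1.2625; z^3-coef -(1.25)(0.35) = -0.4375.]
Remaining roots from the quadratic factor 1 + (1.29) z + (0.35) z^2:
  Set 1 + (1.29) z + (0.35) z^2 = 0, i.e. a z^2 + b z + c = 0 with a = 0.35, b = 1.29, c = 1.
  Discriminant D = b^2 - 4ac = (1.29)^2 - 4*(0.35)*1 = 1.6641 - (1.4) = 0.2641.
  D >= 0, so the roots are real: z = (-b +/- sqrt(D)) / (2a) = (-1.29 +/- 0.513907) / (0.7).
    z_1 = (-1.29 + 0.513907) / (0.7) = -1.1087,   |z_1| = 1.1087.
    z_2 = (-1.29 - 0.513907) / (0.7) = -2.577,   |z_2| = 2.577.
Moduli of all roots: 0.8000, 1.1087, 2.5770.
All moduli strictly greater than 1? No.
Verdict: Not invertible.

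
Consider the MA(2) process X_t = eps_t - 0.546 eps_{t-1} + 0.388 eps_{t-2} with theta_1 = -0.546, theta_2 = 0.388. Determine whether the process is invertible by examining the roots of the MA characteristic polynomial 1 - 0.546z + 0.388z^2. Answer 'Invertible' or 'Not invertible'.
\text{Invertible}

The MA(q) characteristic polynomial is P(z) = 1 - 0.546z + 0.388z^2.
Invertibility requires all roots to lie outside the unit circle, i.e. |z| > 1 for every root.
Set 1 + (-0.546) z + (0.388) z^2 = 0, i.e. a z^2 + b z + c = 0 with a = 0.388, b = -0.546, c = 1.
Discriminant D = b^2 - 4ac = (-0.546)^2 - 4*(0.388)*1 = 0.298116 - (1.552) = -1.253884.
D < 0, so the roots are the complex-conjugate pair z = (-b +/- i sqrt(-D)) / (2a) = 0.7036 +/- 1.443i.
For a conjugate pair |z|^2 = z * conj(z) = (product of roots) = c/a = 1/(0.388) = 2.57732, so |z| = sqrt(2.57732) = 1.6054 for both roots.
Moduli of all roots: 1.6054, 1.6054.
All moduli strictly greater than 1? Yes.
Verdict: Invertible.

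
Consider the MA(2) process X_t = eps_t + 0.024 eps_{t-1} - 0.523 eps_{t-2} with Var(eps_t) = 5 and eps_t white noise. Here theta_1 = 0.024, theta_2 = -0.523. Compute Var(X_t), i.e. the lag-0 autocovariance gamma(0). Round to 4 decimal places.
\gamma(0) = 6.3705

For an MA(q) process X_t = eps_t + sum_i theta_i eps_{t-i} with
Var(eps_t) = sigma^2, the variance is
  gamma(0) = sigma^2 * (1 + sum_i theta_i^2).
  sum_i theta_i^2 = (0.024)^2 + (-0.523)^2 = 0.000576 + 0.273529 = 0.274105.
  gamma(0) = 5 * (1 + 0.274105) = 5 * 1.274105 = 6.370525, which rounds to 6.3705.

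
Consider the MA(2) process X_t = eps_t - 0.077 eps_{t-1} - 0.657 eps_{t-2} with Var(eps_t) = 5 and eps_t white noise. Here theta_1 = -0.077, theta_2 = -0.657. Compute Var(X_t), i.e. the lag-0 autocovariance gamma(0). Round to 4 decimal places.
\gamma(0) = 7.1879

For an MA(q) process X_t = eps_t + sum_i theta_i eps_{t-i} with
Var(eps_t) = sigma^2, the variance is
  gamma(0) = sigma^2 * (1 + sum_i theta_i^2).
  sum_i theta_i^2 = (-0.077)^2 + (-0.657)^2 = 0.005929 + 0.431649 = 0.437578.
  gamma(0) = 5 * (1 + 0.437578) = 5 * 1.437578 = 7.18789, which rounds to 7.1879.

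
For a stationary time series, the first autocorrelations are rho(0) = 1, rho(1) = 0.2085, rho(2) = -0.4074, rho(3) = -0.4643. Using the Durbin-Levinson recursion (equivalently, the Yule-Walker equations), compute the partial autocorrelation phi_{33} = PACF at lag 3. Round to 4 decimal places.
\phi_{33} = -0.3240

The PACF at lag k is phi_{kk}, the last component of the solution
to the Yule-Walker system G_k phi = r_k where
  (G_k)_{ij} = rho(|i - j|), (r_k)_i = rho(i), i,j = 1..k.
Equivalently, Durbin-Levinson gives phi_{kk} iteratively:
  phi_{11} = rho(1)
  phi_{kk} = [rho(k) - sum_{j=1..k-1} phi_{k-1,j} rho(k-j)]
            / [1 - sum_{j=1..k-1} phi_{k-1,j} rho(j)],
  phi_{k,j} = phi_{k-1,j} - phi_{kk} phi_{k-1,k-j},  j = 1..k-1.
Step k = 1:
  phi_11 = rho(1) = 0.2085.
Step k = 2:
  phi_22 = [rho(2) - phi_11 rho(1)] / [1 - phi_11 rho(1)] = [-0.4074 - (0.2085)(0.2085)] / [1 - (0.2085)(0.2085)]
         = -0.45087225 / 0.95652775 = -0.471363.
  Update: phi_21 = phi_11 - phi_22 phi_11 = 0.2085 - (-0.471363)(0.2085) = 0.306779.
Step k = 3:
  phi_33 = [rho(3) - phi_21 rho(2) - phi_22 rho(1)] / [1 - phi_21 rho(1) - phi_22 rho(2)]
    numerator   = -0.4643 - (0.306779)(-0.4074) - (-0.471363)(0.2085) = -0.24103883
    denominator = 1 - (0.306779)(0.2085) - (-0.471363)(-0.4074) = 0.74400304
  phi_33 = -0.24103883 / 0.74400304 = -0.324.
Therefore phi_{33} = -0.3240.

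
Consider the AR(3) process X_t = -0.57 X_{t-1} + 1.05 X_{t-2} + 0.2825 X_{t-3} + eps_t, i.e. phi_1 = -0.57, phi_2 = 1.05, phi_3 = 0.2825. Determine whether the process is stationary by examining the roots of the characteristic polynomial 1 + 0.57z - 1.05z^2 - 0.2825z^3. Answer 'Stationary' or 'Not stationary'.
\text{Not stationary}

The AR(p) characteristic polynomial is P(z) = 1 + 0.57z - 1.05z^2 - 0.2825z^3.
Stationarity requires all roots to lie outside the unit circle, i.e. |z| > 1 for every root.
Degree 3: look for a simple real root z0 first, then factor out (1 - z/z0) and solve the remaining quadratic.
Testing z0 = -4: P(-4) = 1 + (0.57)(-4) + (-1.05)(-4)^2 + (-0.2825)(-4)^3
  = 1 + (-2.28) + (-16.8) + (18.08) = 0.  So z_0 = -4 is a root, |z_0| = 4.
Divide out the factor (1 + 0.25 z) = (1 - z/z0) (since 1/z0 = -0.25):
  P(z) = (1 + 0.25 z)(1 + (0.32) z + (-1.13) z^2)
  [check: z-coef 0.32 - (-0.25) = 0.57; z^2-coef -1.13 - (-0.25)(0.32) = -1.05; z^3-coef -(-0.25)(-1.13) = -0.2825.]
Remaining roots from the quadratic factor 1 + (0.32) z + (-1.13) z^2:
  Set 1 + (0.32) z + (-1.13) z^2 = 0, i.e. a z^2 + b z + c = 0 with a = -1.13, b = 0.32, c = 1.
  Discriminant D = b^2 - 4ac = (0.32)^2 - 4*(-1.13)*1 = 0.1024 - (-4.52) = 4.6224.
  D >= 0, so the roots are real: z = (-b +/- sqrt(D)) / (2a) = (-0.32 +/- 2.149977) / (-2.26).
    z_1 = (-0.32 + 2.149977) / (-2.26) = -0.8097,   |z_1| = 0.8097.
    z_2 = (-0.32 - 2.149977) / (-2.26) = 1.0929,   |z_2| = 1.0929.
Moduli of all roots: 4.0000, 0.8097, 1.0929.
All moduli strictly greater than 1? No.
Verdict: Not stationary.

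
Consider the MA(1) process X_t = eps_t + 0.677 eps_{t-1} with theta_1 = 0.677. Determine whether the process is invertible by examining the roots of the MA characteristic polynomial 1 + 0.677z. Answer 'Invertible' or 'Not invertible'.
\text{Invertible}

The MA(q) characteristic polynomial is P(z) = 1 + 0.677z.
Invertibility requires all roots to lie outside the unit circle, i.e. |z| > 1 for every root.
This is linear in z: 1 + (0.677) z = 0  =>  z = -1/(0.677) = -1.477105,  |z| = 1.477105.
Moduli of all roots: 1.4771.
All moduli strictly greater than 1? Yes.
Verdict: Invertible.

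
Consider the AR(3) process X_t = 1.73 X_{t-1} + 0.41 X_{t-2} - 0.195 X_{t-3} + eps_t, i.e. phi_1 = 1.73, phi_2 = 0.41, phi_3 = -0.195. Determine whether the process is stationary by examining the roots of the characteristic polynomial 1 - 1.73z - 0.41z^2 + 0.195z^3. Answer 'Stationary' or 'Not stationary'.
\text{Not stationary}

The AR(p) characteristic polynomial is P(z) = 1 - 1.73z - 0.41z^2 + 0.195z^3.
Stationarity requires all roots to lie outside the unit circle, i.e. |z| > 1 for every root.
Degree 3: look for a simple real root z0 first, then factor out (1 - z/z0) and solve the remaining quadratic.
Testing z0 = 4: P(4) = 1 + (-1.73)(4) + (-0.41)(4)^2 + (0.195)(4)^3
  = 1 + (-6.92) + (-6.56) + (12.48) = 0.  So z_0 = 4 is a root, |z_0| = 4.
Divide out the factor (1 - 0.25 z) = (1 - z/z0) (since 1/z0 = 0.25):
  P(z) = (1 - 0.25 z)(1 + (-1.48) z + (-0.78) z^2)
  [check: z-coef -1.48 - (0.25) = -1.73; z^2-coef -0.78 - (0.25)(-1.48) = -0.41; z^3-coef -(0.25)(-0.78) = 0.195.]
Remaining roots from the quadratic factor 1 + (-1.48) z + (-0.78) z^2:
  Set 1 + (-1.48) z + (-0.78) z^2 = 0, i.e. a z^2 + b z + c = 0 with a = -0.78, b = -1.48, c = 1.
  Discriminant D = b^2 - 4ac = (-1.48)^2 - 4*(-0.78)*1 = 2.1904 - (-3.12) = 5.3104.
  D >= 0, so the roots are real: z = (-b +/- sqrt(D)) / (2a) = (1.48 +/- 2.304431) / (-1.56).
    z_1 = (1.48 + 2.304431) / (-1.56) = -2.4259,   |z_1| = 2.4259.
    z_2 = (1.48 - 2.304431) / (-1.56) = 0.5285,   |z_2| = 0.5285.
Moduli of all roots: 4.0000, 2.4259, 0.5285.
All moduli strictly greater than 1? No.
Verdict: Not stationary.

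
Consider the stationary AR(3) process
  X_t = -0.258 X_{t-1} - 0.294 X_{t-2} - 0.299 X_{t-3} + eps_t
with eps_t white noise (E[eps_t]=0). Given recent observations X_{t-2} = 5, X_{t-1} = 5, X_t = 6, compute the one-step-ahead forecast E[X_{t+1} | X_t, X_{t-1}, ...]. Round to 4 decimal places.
E[X_{t+1} \mid \mathcal F_t] = -4.5130

For an AR(p) model X_t = c + sum_i phi_i X_{t-i} + eps_t, the
one-step-ahead conditional mean is
  E[X_{t+1} | X_t, ...] = c + sum_i phi_i X_{t+1-i}.
Substitute known values:
  E[X_{t+1} | ...] = (-0.258) * (6) + (-0.294) * (5) + (-0.299) * (5)
                   = -4.5130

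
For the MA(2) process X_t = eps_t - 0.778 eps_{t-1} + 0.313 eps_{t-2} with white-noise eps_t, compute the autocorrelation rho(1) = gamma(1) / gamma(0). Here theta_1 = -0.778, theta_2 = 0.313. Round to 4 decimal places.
\rho(1) = -0.5997

For an MA(q) process with theta_0 = 1, the autocovariance is
  gamma(k) = sigma^2 * sum_{i=0..q-k} theta_i * theta_{i+k},
and rho(k) = gamma(k) / gamma(0). Sigma^2 cancels.
  numerator   = (1)*(-0.778) + (-0.778)*(0.313) = -1.021514.
  denominator = (1)^2 + (-0.778)^2 + (0.313)^2 = 1.703253.
  rho(1) = -1.021514 / 1.703253 = -0.5997.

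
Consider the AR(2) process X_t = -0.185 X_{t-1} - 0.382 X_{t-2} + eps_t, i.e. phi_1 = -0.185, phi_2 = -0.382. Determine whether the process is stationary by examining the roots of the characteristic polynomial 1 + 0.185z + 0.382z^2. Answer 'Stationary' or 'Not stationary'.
\text{Stationary}

The AR(p) characteristic polynomial is P(z) = 1 + 0.185z + 0.382z^2.
Stationarity requires all roots to lie outside the unit circle, i.e. |z| > 1 for every root.
Set 1 + (0.185) z + (0.382) z^2 = 0, i.e. a z^2 + b z + c = 0 with a = 0.382, b = 0.185, c = 1.
Discriminant D = b^2 - 4ac = (0.185)^2 - 4*(0.382)*1 = 0.034225 - (1.528) = -1.493775.
D < 0, so the roots are the complex-conjugate pair z = (-b +/- i sqrt(-D)) / (2a) = -0.2421 +/- 1.5997i.
For a conjugate pair |z|^2 = z * conj(z) = (product of roots) = c/a = 1/(0.382) = 2.617801, so |z| = sqrt(2.617801) = 1.618 for both roots.
Moduli of all roots: 1.6180, 1.6180.
All moduli strictly greater than 1? Yes.
Verdict: Stationary.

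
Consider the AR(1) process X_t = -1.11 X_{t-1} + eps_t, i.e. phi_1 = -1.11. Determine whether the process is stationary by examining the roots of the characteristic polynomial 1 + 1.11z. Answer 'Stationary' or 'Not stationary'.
\text{Not stationary}

The AR(p) characteristic polynomial is P(z) = 1 + 1.11z.
Stationarity requires all roots to lie outside the unit circle, i.e. |z| > 1 for every root.
This is linear in z: 1 + (1.11) z = 0  =>  z = -1/(1.11) = -0.900901,  |z| = 0.900901.
Moduli of all roots: 0.9009.
All moduli strictly greater than 1? No.
Verdict: Not stationary.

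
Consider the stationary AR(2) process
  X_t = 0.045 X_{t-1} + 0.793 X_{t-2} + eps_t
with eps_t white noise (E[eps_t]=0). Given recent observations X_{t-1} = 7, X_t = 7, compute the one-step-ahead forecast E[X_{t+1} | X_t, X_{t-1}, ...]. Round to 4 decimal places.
E[X_{t+1} \mid \mathcal F_t] = 5.8660

For an AR(p) model X_t = c + sum_i phi_i X_{t-i} + eps_t, the
one-step-ahead conditional mean is
  E[X_{t+1} | X_t, ...] = c + sum_i phi_i X_{t+1-i}.
Substitute known values:
  E[X_{t+1} | ...] = (0.045) * (7) + (0.793) * (7)
                   = 5.8660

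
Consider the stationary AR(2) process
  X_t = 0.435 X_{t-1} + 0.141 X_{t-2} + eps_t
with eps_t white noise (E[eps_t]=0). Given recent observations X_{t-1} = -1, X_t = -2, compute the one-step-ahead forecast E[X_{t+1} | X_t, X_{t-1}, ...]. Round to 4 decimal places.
E[X_{t+1} \mid \mathcal F_t] = -1.0110

For an AR(p) model X_t = c + sum_i phi_i X_{t-i} + eps_t, the
one-step-ahead conditional mean is
  E[X_{t+1} | X_t, ...] = c + sum_i phi_i X_{t+1-i}.
Substitute known values:
  E[X_{t+1} | ...] = (0.435) * (-2) + (0.141) * (-1)
                   = -1.0110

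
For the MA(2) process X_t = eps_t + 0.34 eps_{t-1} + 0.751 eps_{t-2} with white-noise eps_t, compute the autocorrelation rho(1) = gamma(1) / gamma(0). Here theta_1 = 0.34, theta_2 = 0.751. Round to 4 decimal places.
\rho(1) = 0.3545

For an MA(q) process with theta_0 = 1, the autocovariance is
  gamma(k) = sigma^2 * sum_{i=0..q-k} theta_i * theta_{i+k},
and rho(k) = gamma(k) / gamma(0). Sigma^2 cancels.
  numerator   = (1)*(0.34) + (0.34)*(0.751) = 0.59534.
  denominator = (1)^2 + (0.34)^2 + (0.751)^2 = 1.679601.
  rho(1) = 0.59534 / 1.679601 = 0.3545.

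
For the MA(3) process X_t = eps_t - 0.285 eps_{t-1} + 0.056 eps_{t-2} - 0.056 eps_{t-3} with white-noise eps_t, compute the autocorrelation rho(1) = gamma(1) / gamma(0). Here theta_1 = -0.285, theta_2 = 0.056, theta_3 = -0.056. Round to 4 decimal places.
\rho(1) = -0.2796

For an MA(q) process with theta_0 = 1, the autocovariance is
  gamma(k) = sigma^2 * sum_{i=0..q-k} theta_i * theta_{i+k},
and rho(k) = gamma(k) / gamma(0). Sigma^2 cancels.
  numerator   = (1)*(-0.285) + (-0.285)*(0.056) + (0.056)*(-0.056) = -0.304096.
  denominator = (1)^2 + (-0.285)^2 + (0.056)^2 + (-0.056)^2 = 1.087497.
  rho(1) = -0.304096 / 1.087497 = -0.2796.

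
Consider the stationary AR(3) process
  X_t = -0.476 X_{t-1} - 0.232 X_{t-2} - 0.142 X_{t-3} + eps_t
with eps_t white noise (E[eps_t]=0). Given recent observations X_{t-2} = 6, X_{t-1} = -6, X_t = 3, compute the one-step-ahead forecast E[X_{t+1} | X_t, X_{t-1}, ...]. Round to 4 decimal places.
E[X_{t+1} \mid \mathcal F_t] = -0.8880

For an AR(p) model X_t = c + sum_i phi_i X_{t-i} + eps_t, the
one-step-ahead conditional mean is
  E[X_{t+1} | X_t, ...] = c + sum_i phi_i X_{t+1-i}.
Substitute known values:
  E[X_{t+1} | ...] = (-0.476) * (3) + (-0.232) * (-6) + (-0.142) * (6)
                   = -0.8880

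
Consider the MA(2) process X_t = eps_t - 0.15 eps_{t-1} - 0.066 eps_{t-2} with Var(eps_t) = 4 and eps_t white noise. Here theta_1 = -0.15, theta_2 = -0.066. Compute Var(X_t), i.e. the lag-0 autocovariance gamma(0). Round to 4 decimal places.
\gamma(0) = 4.1074

For an MA(q) process X_t = eps_t + sum_i theta_i eps_{t-i} with
Var(eps_t) = sigma^2, the variance is
  gamma(0) = sigma^2 * (1 + sum_i theta_i^2).
  sum_i theta_i^2 = (-0.15)^2 + (-0.066)^2 = 0.0225 + 0.004356 = 0.026856.
  gamma(0) = 4 * (1 + 0.026856) = 4 * 1.026856 = 4.107424, which rounds to 4.1074.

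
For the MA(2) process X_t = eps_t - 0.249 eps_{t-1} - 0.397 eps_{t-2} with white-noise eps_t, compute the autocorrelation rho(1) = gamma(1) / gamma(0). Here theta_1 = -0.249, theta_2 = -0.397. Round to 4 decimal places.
\rho(1) = -0.1231

For an MA(q) process with theta_0 = 1, the autocovariance is
  gamma(k) = sigma^2 * sum_{i=0..q-k} theta_i * theta_{i+k},
and rho(k) = gamma(k) / gamma(0). Sigma^2 cancels.
  numerator   = (1)*(-0.249) + (-0.249)*(-0.397) = -0.150147.
  denominator = (1)^2 + (-0.249)^2 + (-0.397)^2 = 1.21961.
  rho(1) = -0.150147 / 1.21961 = -0.1231.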